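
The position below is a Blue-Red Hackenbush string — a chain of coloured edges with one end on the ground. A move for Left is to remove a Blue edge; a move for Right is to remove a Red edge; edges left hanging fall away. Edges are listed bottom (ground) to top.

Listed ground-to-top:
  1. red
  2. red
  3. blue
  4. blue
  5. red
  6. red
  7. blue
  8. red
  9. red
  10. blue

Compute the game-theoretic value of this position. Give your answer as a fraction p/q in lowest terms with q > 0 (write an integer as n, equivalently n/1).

-365/256

edge 1 of 10 (red): {  | 0 } => -1
edge 2 of 10 (red): {  | -1 0 } => -2
edge 3 of 10 (blue): { -2 | -1 0 } => -3/2
edge 4 of 10 (blue): { -2 -3/2 | -1 0 } => -5/4
edge 5 of 10 (red): { -2 -3/2 | -5/4 -1 0 } => -11/8
edge 6 of 10 (red): { -2 -3/2 | -11/8 -5/4 -1 0 } => -23/16
edge 7 of 10 (blue): { -2 -3/2 -23/16 | -11/8 -5/4 -1 0 } => -45/32
edge 8 of 10 (red): { -2 -3/2 -23/16 | -45/32 -11/8 -5/4 -1 0 } => -91/64
edge 9 of 10 (red): { -2 -3/2 -23/16 | -91/64 -45/32 -11/8 -5/4 -1 0 } => -183/128
edge 10 of 10 (blue): { -2 -3/2 -23/16 -183/128 | -91/64 -45/32 -11/8 -5/4 -1 0 } => -365/256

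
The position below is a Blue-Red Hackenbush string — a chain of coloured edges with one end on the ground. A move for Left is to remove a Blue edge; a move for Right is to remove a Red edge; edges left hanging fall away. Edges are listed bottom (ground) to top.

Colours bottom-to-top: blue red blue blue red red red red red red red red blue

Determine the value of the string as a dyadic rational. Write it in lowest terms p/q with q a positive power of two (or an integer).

Build val(s[:k]) for k = 1..13, string s = blue red blue blue red red red red red red red red blue.
step 1: add blue to get b; options L={ 0 } R={ none } => 1
step 2: add red to get br; options L={ 0 } R={ 1 } => 1/2
step 3: add blue to get brb; options L={ 0; 1/2 } R={ 1 } => 3/4
step 4: add blue to get brbb; options L={ 0; 1/2; 3/4 } R={ 1 } => 7/8
step 5: add red to get brbbr; options L={ 0; 1/2; 3/4 } R={ 7/8; 1 } => 13/16
step 6: add red to get brbbrr; options L={ 0; 1/2; 3/4 } R={ 13/16; 7/8; 1 } => 25/32
step 7: add red to get brbbrrr; options L={ 0; 1/2; 3/4 } R={ 25/32; 13/16; 7/8; 1 } => 49/64
step 8: add red to get brbbrrrr; options L={ 0; 1/2; 3/4 } R={ 49/64; 25/32; 13/16; 7/8; 1 } => 97/128
step 9: add red to get brbbrrrrr; options L={ 0; 1/2; 3/4 } R={ 97/128; 49/64; 25/32; 13/16; 7/8; 1 } => 193/256
step 10: add red to get brbbrrrrrr; options L={ 0; 1/2; 3/4 } R={ 193/256; 97/128; 49/64; 25/32; 13/16; 7/8; 1 } => 385/512
step 11: add red to get brbbrrrrrrr; options L={ 0; 1/2; 3/4 } R={ 385/512; 193/256; 97/128; 49/64; 25/32; 13/16; 7/8; 1 } => 769/1024
step 12: add red to get brbbrrrrrrrr; options L={ 0; 1/2; 3/4 } R={ 769/1024; 385/512; 193/256; 97/128; 49/64; 25/32; 13/16; 7/8; 1 } => 1537/2048
step 13: add blue to get brbbrrrrrrrrb; options L={ 0; 1/2; 3/4; 1537/2048 } R={ 769/1024; 385/512; 193/256; 97/128; 49/64; 25/32; 13/16; 7/8; 1 } => 3075/4096

3075/4096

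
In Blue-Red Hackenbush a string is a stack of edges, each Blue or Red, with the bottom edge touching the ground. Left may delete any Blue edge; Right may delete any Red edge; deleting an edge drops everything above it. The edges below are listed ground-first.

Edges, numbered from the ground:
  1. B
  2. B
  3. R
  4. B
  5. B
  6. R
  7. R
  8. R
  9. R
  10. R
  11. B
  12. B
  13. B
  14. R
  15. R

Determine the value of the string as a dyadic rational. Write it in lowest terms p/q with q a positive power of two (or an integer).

14393/8192

Recurse on prefixes of the 15-edge string B B R B B R R R R R B B B R R:
v(B) = { 0 | ∅ } — 1
v(BB) = { 0 1 | ∅ } — 2
v(BBR) = { 0 1 | 2 } — 3/2
v(BBRB) = { 0 1 3/2 | 2 } — 7/4
v(BBRBB) = { 0 1 3/2 7/4 | 2 } — 15/8
v(BBRBBR) = { 0 1 3/2 7/4 | 15/8 2 } — 29/16
v(BBRBBRR) = { 0 1 3/2 7/4 | 29/16 15/8 2 } — 57/32
v(BBRBBRRR) = { 0 1 3/2 7/4 | 57/32 29/16 15/8 2 } — 113/64
v(BBRBBRRRR) = { 0 1 3/2 7/4 | 113/64 57/32 29/16 15/8 2 } — 225/128
v(BBRBBRRRRR) = { 0 1 3/2 7/4 | 225/128 113/64 57/32 29/16 15/8 2 } — 449/256
v(BBRBBRRRRRB) = { 0 1 3/2 7/4 449/256 | 225/128 113/64 57/32 29/16 15/8 2 } — 899/512
v(BBRBBRRRRRBB) = { 0 1 3/2 7/4 449/256 899/512 | 225/128 113/64 57/32 29/16 15/8 2 } — 1799/1024
v(BBRBBRRRRRBBB) = { 0 1 3/2 7/4 449/256 899/512 1799/1024 | 225/128 113/64 57/32 29/16 15/8 2 } — 3599/2048
v(BBRBBRRRRRBBBR) = { 0 1 3/2 7/4 449/256 899/512 1799/1024 | 3599/2048 225/128 113/64 57/32 29/16 15/8 2 } — 7197/4096
v(BBRBBRRRRRBBBRR) = { 0 1 3/2 7/4 449/256 899/512 1799/1024 | 7197/4096 3599/2048 225/128 113/64 57/32 29/16 15/8 2 } — 14393/8192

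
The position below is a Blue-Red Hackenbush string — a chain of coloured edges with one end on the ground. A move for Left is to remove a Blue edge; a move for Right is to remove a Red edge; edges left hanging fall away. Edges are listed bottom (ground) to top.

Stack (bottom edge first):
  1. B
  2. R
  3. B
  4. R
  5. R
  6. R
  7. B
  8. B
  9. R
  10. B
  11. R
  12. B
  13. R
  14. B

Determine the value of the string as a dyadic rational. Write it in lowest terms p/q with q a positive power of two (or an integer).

4523/8192

Prefix values for B R B R R R B B R B R B R B via {L|R} + simplicity:
step 1: add B to get B; options L={ 0 } R={ none } → 1
step 2: add R to get BR; options L={ 0 } R={ 1 } → 1/2
step 3: add B to get BRB; options L={ 0,1/2 } R={ 1 } → 3/4
step 4: add R to get BRBR; options L={ 0,1/2 } R={ 3/4,1 } → 5/8
step 5: add R to get BRBRR; options L={ 0,1/2 } R={ 5/8,3/4,1 } → 9/16
step 6: add R to get BRBRRR; options L={ 0,1/2 } R={ 9/16,5/8,3/4,1 } → 17/32
step 7: add B to get BRBRRRB; options L={ 0,1/2,17/32 } R={ 9/16,5/8,3/4,1 } → 35/64
step 8: add B to get BRBRRRBB; options L={ 0,1/2,17/32,35/64 } R={ 9/16,5/8,3/4,1 } → 71/128
step 9: add R to get BRBRRRBBR; options L={ 0,1/2,17/32,35/64 } R={ 71/128,9/16,5/8,3/4,1 } → 141/256
step 10: add B to get BRBRRRBBRB; options L={ 0,1/2,17/32,35/64,141/256 } R={ 71/128,9/16,5/8,3/4,1 } → 283/512
step 11: add R to get BRBRRRBBRBR; options L={ 0,1/2,17/32,35/64,141/256 } R={ 283/512,71/128,9/16,5/8,3/4,1 } → 565/1024
step 12: add B to get BRBRRRBBRBRB; options L={ 0,1/2,17/32,35/64,141/256,565/1024 } R={ 283/512,71/128,9/16,5/8,3/4,1 } → 1131/2048
step 13: add R to get BRBRRRBBRBRBR; options L={ 0,1/2,17/32,35/64,141/256,565/1024 } R={ 1131/2048,283/512,71/128,9/16,5/8,3/4,1 } → 2261/4096
step 14: add B to get BRBRRRBBRBRBRB; options L={ 0,1/2,17/32,35/64,141/256,565/1024,2261/4096 } R={ 1131/2048,283/512,71/128,9/16,5/8,3/4,1 } → 4523/8192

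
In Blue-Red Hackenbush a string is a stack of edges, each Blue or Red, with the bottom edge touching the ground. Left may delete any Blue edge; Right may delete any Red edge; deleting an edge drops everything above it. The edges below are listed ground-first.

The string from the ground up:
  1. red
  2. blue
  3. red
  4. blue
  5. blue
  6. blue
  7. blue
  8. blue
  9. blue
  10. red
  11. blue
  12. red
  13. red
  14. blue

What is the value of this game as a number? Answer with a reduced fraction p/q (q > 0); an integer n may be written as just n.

step 1: add red to get r; options L={  } R={ 0 } → -1
step 2: add blue to get rb; options L={ -1 } R={ 0 } → -1/2
step 3: add red to get rbr; options L={ -1 } R={ -1/2,0 } → -3/4
step 4: add blue to get rbrb; options L={ -1,-3/4 } R={ -1/2,0 } → -5/8
step 5: add blue to get rbrbb; options L={ -1,-3/4,-5/8 } R={ -1/2,0 } → -9/16
step 6: add blue to get rbrbbb; options L={ -1,-3/4,-5/8,-9/16 } R={ -1/2,0 } → -17/32
step 7: add blue to get rbrbbbb; options L={ -1,-3/4,-5/8,-9/16,-17/32 } R={ -1/2,0 } → -33/64
step 8: add blue to get rbrbbbbb; options L={ -1,-3/4,-5/8,-9/16,-17/32,-33/64 } R={ -1/2,0 } → -65/128
step 9: add blue to get rbrbbbbbb; options L={ -1,-3/4,-5/8,-9/16,-17/32,-33/64,-65/128 } R={ -1/2,0 } → -129/256
step 10: add red to get rbrbbbbbbr; options L={ -1,-3/4,-5/8,-9/16,-17/32,-33/64,-65/128 } R={ -129/256,-1/2,0 } → -259/512
step 11: add blue to get rbrbbbbbbrb; options L={ -1,-3/4,-5/8,-9/16,-17/32,-33/64,-65/128,-259/512 } R={ -129/256,-1/2,0 } → -517/1024
step 12: add red to get rbrbbbbbbrbr; options L={ -1,-3/4,-5/8,-9/16,-17/32,-33/64,-65/128,-259/512 } R={ -517/1024,-129/256,-1/2,0 } → -1035/2048
step 13: add red to get rbrbbbbbbrbrr; options L={ -1,-3/4,-5/8,-9/16,-17/32,-33/64,-65/128,-259/512 } R={ -1035/2048,-517/1024,-129/256,-1/2,0 } → -2071/4096
step 14: add blue to get rbrbbbbbbrbrrb; options L={ -1,-3/4,-5/8,-9/16,-17/32,-33/64,-65/128,-259/512,-2071/4096 } R={ -1035/2048,-517/1024,-129/256,-1/2,0 } → -4141/8192

-4141/8192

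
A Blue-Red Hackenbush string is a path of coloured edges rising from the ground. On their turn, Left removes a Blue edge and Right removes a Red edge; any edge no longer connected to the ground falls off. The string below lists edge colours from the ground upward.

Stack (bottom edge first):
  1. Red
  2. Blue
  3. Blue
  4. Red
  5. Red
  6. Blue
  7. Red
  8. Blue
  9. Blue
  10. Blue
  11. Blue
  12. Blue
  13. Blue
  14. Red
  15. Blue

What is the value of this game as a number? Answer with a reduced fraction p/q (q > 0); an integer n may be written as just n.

edge 1 of 15 (Red): { · | 0 } ⇒ -1
edge 2 of 15 (Blue): { -1 | 0 } ⇒ -1/2
edge 3 of 15 (Blue): { -1 -1/2 | 0 } ⇒ -1/4
edge 4 of 15 (Red): { -1 -1/2 | -1/4 0 } ⇒ -3/8
edge 5 of 15 (Red): { -1 -1/2 | -3/8 -1/4 0 } ⇒ -7/16
edge 6 of 15 (Blue): { -1 -1/2 -7/16 | -3/8 -1/4 0 } ⇒ -13/32
edge 7 of 15 (Red): { -1 -1/2 -7/16 | -13/32 -3/8 -1/4 0 } ⇒ -27/64
edge 8 of 15 (Blue): { -1 -1/2 -7/16 -27/64 | -13/32 -3/8 -1/4 0 } ⇒ -53/128
edge 9 of 15 (Blue): { -1 -1/2 -7/16 -27/64 -53/128 | -13/32 -3/8 -1/4 0 } ⇒ -105/256
edge 10 of 15 (Blue): { -1 -1/2 -7/16 -27/64 -53/128 -105/256 | -13/32 -3/8 -1/4 0 } ⇒ -209/512
edge 11 of 15 (Blue): { -1 -1/2 -7/16 -27/64 -53/128 -105/256 -209/512 | -13/32 -3/8 -1/4 0 } ⇒ -417/1024
edge 12 of 15 (Blue): { -1 -1/2 -7/16 -27/64 -53/128 -105/256 -209/512 -417/1024 | -13/32 -3/8 -1/4 0 } ⇒ -833/2048
edge 13 of 15 (Blue): { -1 -1/2 -7/16 -27/64 -53/128 -105/256 -209/512 -417/1024 -833/2048 | -13/32 -3/8 -1/4 0 } ⇒ -1665/4096
edge 14 of 15 (Red): { -1 -1/2 -7/16 -27/64 -53/128 -105/256 -209/512 -417/1024 -833/2048 | -1665/4096 -13/32 -3/8 -1/4 0 } ⇒ -3331/8192
edge 15 of 15 (Blue): { -1 -1/2 -7/16 -27/64 -53/128 -105/256 -209/512 -417/1024 -833/2048 -3331/8192 | -1665/4096 -13/32 -3/8 -1/4 0 } ⇒ -6661/16384

-6661/16384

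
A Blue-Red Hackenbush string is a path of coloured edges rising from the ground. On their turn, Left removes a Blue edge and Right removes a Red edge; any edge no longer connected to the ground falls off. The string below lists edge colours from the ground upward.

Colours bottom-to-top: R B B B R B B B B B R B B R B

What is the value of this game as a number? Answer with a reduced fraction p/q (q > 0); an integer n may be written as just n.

-2085/16384

1 of 15 · R · max L −∞ · min R 0 = -1
2 of 15 · RB · max L -1 · min R 0 = -1/2
3 of 15 · RBB · max L -1/2 · min R 0 = -1/4
4 of 15 · RBBB · max L -1/4 · min R 0 = -1/8
5 of 15 · RBBBR · max L -1/4 · min R -1/8 = -3/16
6 of 15 · RBBBRB · max L -3/16 · min R -1/8 = -5/32
7 of 15 · RBBBRBB · max L -5/32 · min R -1/8 = -9/64
8 of 15 · RBBBRBBB · max L -9/64 · min R -1/8 = -17/128
9 of 15 · RBBBRBBBB · max L -17/128 · min R -1/8 = -33/256
10 of 15 · RBBBRBBBBB · max L -33/256 · min R -1/8 = -65/512
11 of 15 · RBBBRBBBBBR · max L -33/256 · min R -65/512 = -131/1024
12 of 15 · RBBBRBBBBBRB · max L -131/1024 · min R -65/512 = -261/2048
13 of 15 · RBBBRBBBBBRBB · max L -261/2048 · min R -65/512 = -521/4096
14 of 15 · RBBBRBBBBBRBBR · max L -261/2048 · min R -521/4096 = -1043/8192
15 of 15 · RBBBRBBBBBRBBRB · max L -1043/8192 · min R -521/4096 = -2085/16384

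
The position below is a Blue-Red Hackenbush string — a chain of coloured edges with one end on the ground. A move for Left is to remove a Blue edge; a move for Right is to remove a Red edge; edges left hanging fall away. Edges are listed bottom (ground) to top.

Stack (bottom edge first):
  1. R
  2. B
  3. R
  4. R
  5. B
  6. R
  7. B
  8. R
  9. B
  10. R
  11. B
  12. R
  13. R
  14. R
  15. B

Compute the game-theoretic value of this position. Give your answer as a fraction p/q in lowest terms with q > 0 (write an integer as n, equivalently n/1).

-13661/16384

g(R) = { (no moves) | 0 } — -1
g(RB) = { -1 | 0 } — -1/2
g(RBR) = { -1 | -1/2, 0 } — -3/4
g(RBRR) = { -1 | -3/4, -1/2, 0 } — -7/8
g(RBRRB) = { -1, -7/8 | -3/4, -1/2, 0 } — -13/16
g(RBRRBR) = { -1, -7/8 | -13/16, -3/4, -1/2, 0 } — -27/32
g(RBRRBRB) = { -1, -7/8, -27/32 | -13/16, -3/4, -1/2, 0 } — -53/64
g(RBRRBRBR) = { -1, -7/8, -27/32 | -53/64, -13/16, -3/4, -1/2, 0 } — -107/128
g(RBRRBRBRB) = { -1, -7/8, -27/32, -107/128 | -53/64, -13/16, -3/4, -1/2, 0 } — -213/256
g(RBRRBRBRBR) = { -1, -7/8, -27/32, -107/128 | -213/256, -53/64, -13/16, -3/4, -1/2, 0 } — -427/512
g(RBRRBRBRBRB) = { -1, -7/8, -27/32, -107/128, -427/512 | -213/256, -53/64, -13/16, -3/4, -1/2, 0 } — -853/1024
g(RBRRBRBRBRBR) = { -1, -7/8, -27/32, -107/128, -427/512 | -853/1024, -213/256, -53/64, -13/16, -3/4, -1/2, 0 } — -1707/2048
g(RBRRBRBRBRBRR) = { -1, -7/8, -27/32, -107/128, -427/512 | -1707/2048, -853/1024, -213/256, -53/64, -13/16, -3/4, -1/2, 0 } — -3415/4096
g(RBRRBRBRBRBRRR) = { -1, -7/8, -27/32, -107/128, -427/512 | -3415/4096, -1707/2048, -853/1024, -213/256, -53/64, -13/16, -3/4, -1/2, 0 } — -6831/8192
g(RBRRBRBRBRBRRRB) = { -1, -7/8, -27/32, -107/128, -427/512, -6831/8192 | -3415/4096, -1707/2048, -853/1024, -213/256, -53/64, -13/16, -3/4, -1/2, 0 } — -13661/16384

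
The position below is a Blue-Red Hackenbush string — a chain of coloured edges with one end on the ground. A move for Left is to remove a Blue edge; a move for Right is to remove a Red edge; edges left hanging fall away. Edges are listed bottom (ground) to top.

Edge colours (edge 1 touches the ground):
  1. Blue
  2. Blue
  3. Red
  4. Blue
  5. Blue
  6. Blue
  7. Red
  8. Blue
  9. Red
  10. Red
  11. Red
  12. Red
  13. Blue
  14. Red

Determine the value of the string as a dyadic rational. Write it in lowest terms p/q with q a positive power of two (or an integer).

Build val(s[:k]) for k = 1..14, string s = Blue Blue Red Blue Blue Blue Red Blue Red Red Red Red Blue Red.
val_1 [B]  L=[0]  R=[none]  — 1
val_2 [BB]  L=[0,1]  R=[none]  — 2
val_3 [BBR]  L=[0,1]  R=[2]  — 3/2
val_4 [BBRB]  L=[0,1,3/2]  R=[2]  — 7/4
val_5 [BBRBB]  L=[0,1,3/2,7/4]  R=[2]  — 15/8
val_6 [BBRBBB]  L=[0,1,3/2,7/4,15/8]  R=[2]  — 31/16
val_7 [BBRBBBR]  L=[0,1,3/2,7/4,15/8]  R=[31/16,2]  — 61/32
val_8 [BBRBBBRB]  L=[0,1,3/2,7/4,15/8,61/32]  R=[31/16,2]  — 123/64
val_9 [BBRBBBRBR]  L=[0,1,3/2,7/4,15/8,61/32]  R=[123/64,31/16,2]  — 245/128
val_10 [BBRBBBRBRR]  L=[0,1,3/2,7/4,15/8,61/32]  R=[245/128,123/64,31/16,2]  — 489/256
val_11 [BBRBBBRBRRR]  L=[0,1,3/2,7/4,15/8,61/32]  R=[489/256,245/128,123/64,31/16,2]  — 977/512
val_12 [BBRBBBRBRRRR]  L=[0,1,3/2,7/4,15/8,61/32]  R=[977/512,489/256,245/128,123/64,31/16,2]  — 1953/1024
val_13 [BBRBBBRBRRRRB]  L=[0,1,3/2,7/4,15/8,61/32,1953/1024]  R=[977/512,489/256,245/128,123/64,31/16,2]  — 3907/2048
val_14 [BBRBBBRBRRRRBR]  L=[0,1,3/2,7/4,15/8,61/32,1953/1024]  R=[3907/2048,977/512,489/256,245/128,123/64,31/16,2]  — 7813/4096

7813/4096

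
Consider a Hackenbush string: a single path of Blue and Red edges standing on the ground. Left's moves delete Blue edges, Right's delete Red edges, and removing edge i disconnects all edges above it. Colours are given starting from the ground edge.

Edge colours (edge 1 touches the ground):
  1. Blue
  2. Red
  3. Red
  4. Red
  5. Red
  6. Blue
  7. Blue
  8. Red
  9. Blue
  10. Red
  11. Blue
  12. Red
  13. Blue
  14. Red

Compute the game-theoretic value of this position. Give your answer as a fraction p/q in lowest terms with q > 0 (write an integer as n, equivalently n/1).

v(B) = { 0 |  } -> 1
v(BR) = { 0 | 1 } -> 1/2
v(BRR) = { 0 | 1/2 1 } -> 1/4
v(BRRR) = { 0 | 1/4 1/2 1 } -> 1/8
v(BRRRR) = { 0 | 1/8 1/4 1/2 1 } -> 1/16
v(BRRRRB) = { 0 1/16 | 1/8 1/4 1/2 1 } -> 3/32
v(BRRRRBB) = { 0 1/16 3/32 | 1/8 1/4 1/2 1 } -> 7/64
v(BRRRRBBR) = { 0 1/16 3/32 | 7/64 1/8 1/4 1/2 1 } -> 13/128
v(BRRRRBBRB) = { 0 1/16 3/32 13/128 | 7/64 1/8 1/4 1/2 1 } -> 27/256
v(BRRRRBBRBR) = { 0 1/16 3/32 13/128 | 27/256 7/64 1/8 1/4 1/2 1 } -> 53/512
v(BRRRRBBRBRB) = { 0 1/16 3/32 13/128 53/512 | 27/256 7/64 1/8 1/4 1/2 1 } -> 107/1024
v(BRRRRBBRBRBR) = { 0 1/16 3/32 13/128 53/512 | 107/1024 27/256 7/64 1/8 1/4 1/2 1 } -> 213/2048
v(BRRRRBBRBRBRB) = { 0 1/16 3/32 13/128 53/512 213/2048 | 107/1024 27/256 7/64 1/8 1/4 1/2 1 } -> 427/4096
v(BRRRRBBRBRBRBR) = { 0 1/16 3/32 13/128 53/512 213/2048 | 427/4096 107/1024 27/256 7/64 1/8 1/4 1/2 1 } -> 853/8192

853/8192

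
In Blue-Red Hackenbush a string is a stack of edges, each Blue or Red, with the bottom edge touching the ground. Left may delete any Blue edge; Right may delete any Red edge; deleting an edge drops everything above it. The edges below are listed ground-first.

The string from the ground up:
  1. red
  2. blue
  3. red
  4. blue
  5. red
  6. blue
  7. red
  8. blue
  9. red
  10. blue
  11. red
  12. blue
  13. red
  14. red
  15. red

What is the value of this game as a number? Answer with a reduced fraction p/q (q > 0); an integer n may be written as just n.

-10927/16384

G_1 [r]  L=[(no moves)]  R=[0]  => -1
G_2 [rb]  L=[-1]  R=[0]  => -1/2
G_3 [rbr]  L=[-1]  R=[-1/2, 0]  => -3/4
G_4 [rbrb]  L=[-1, -3/4]  R=[-1/2, 0]  => -5/8
G_5 [rbrbr]  L=[-1, -3/4]  R=[-5/8, -1/2, 0]  => -11/16
G_6 [rbrbrb]  L=[-1, -3/4, -11/16]  R=[-5/8, -1/2, 0]  => -21/32
G_7 [rbrbrbr]  L=[-1, -3/4, -11/16]  R=[-21/32, -5/8, -1/2, 0]  => -43/64
G_8 [rbrbrbrb]  L=[-1, -3/4, -11/16, -43/64]  R=[-21/32, -5/8, -1/2, 0]  => -85/128
G_9 [rbrbrbrbr]  L=[-1, -3/4, -11/16, -43/64]  R=[-85/128, -21/32, -5/8, -1/2, 0]  => -171/256
G_10 [rbrbrbrbrb]  L=[-1, -3/4, -11/16, -43/64, -171/256]  R=[-85/128, -21/32, -5/8, -1/2, 0]  => -341/512
G_11 [rbrbrbrbrbr]  L=[-1, -3/4, -11/16, -43/64, -171/256]  R=[-341/512, -85/128, -21/32, -5/8, -1/2, 0]  => -683/1024
G_12 [rbrbrbrbrbrb]  L=[-1, -3/4, -11/16, -43/64, -171/256, -683/1024]  R=[-341/512, -85/128, -21/32, -5/8, -1/2, 0]  => -1365/2048
G_13 [rbrbrbrbrbrbr]  L=[-1, -3/4, -11/16, -43/64, -171/256, -683/1024]  R=[-1365/2048, -341/512, -85/128, -21/32, -5/8, -1/2, 0]  => -2731/4096
G_14 [rbrbrbrbrbrbrr]  L=[-1, -3/4, -11/16, -43/64, -171/256, -683/1024]  R=[-2731/4096, -1365/2048, -341/512, -85/128, -21/32, -5/8, -1/2, 0]  => -5463/8192
G_15 [rbrbrbrbrbrbrrr]  L=[-1, -3/4, -11/16, -43/64, -171/256, -683/1024]  R=[-5463/8192, -2731/4096, -1365/2048, -341/512, -85/128, -21/32, -5/8, -1/2, 0]  => -10927/16384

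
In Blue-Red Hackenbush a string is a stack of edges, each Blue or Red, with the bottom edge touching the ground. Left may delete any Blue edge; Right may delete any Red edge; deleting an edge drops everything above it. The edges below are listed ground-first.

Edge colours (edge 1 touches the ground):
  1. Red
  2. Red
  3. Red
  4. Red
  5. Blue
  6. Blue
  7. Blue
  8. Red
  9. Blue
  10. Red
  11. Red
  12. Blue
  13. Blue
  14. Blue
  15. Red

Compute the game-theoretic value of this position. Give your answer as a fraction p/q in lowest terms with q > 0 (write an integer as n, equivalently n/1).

Build g(s[:k]) for k = 1..15, string s = Red Red Red Red Blue Blue Blue Red Blue Red Red Blue Blue Blue Red.
step 1: add Red to get R; options L={ ∅ } R={ 0 } = -1
step 2: add Red to get RR; options L={ ∅ } R={ -1; 0 } = -2
step 3: add Red to get RRR; options L={ ∅ } R={ -2; -1; 0 } = -3
step 4: add Red to get RRRR; options L={ ∅ } R={ -3; -2; -1; 0 } = -4
step 5: add Blue to get RRRRB; options L={ -4 } R={ -3; -2; -1; 0 } = -7/2
step 6: add Blue to get RRRRBB; options L={ -4; -7/2 } R={ -3; -2; -1; 0 } = -13/4
step 7: add Blue to get RRRRBBB; options L={ -4; -7/2; -13/4 } R={ -3; -2; -1; 0 } = -25/8
step 8: add Red to get RRRRBBBR; options L={ -4; -7/2; -13/4 } R={ -25/8; -3; -2; -1; 0 } = -51/16
step 9: add Blue to get RRRRBBBRB; options L={ -4; -7/2; -13/4; -51/16 } R={ -25/8; -3; -2; -1; 0 } = -101/32
step 10: add Red to get RRRRBBBRBR; options L={ -4; -7/2; -13/4; -51/16 } R={ -101/32; -25/8; -3; -2; -1; 0 } = -203/64
step 11: add Red to get RRRRBBBRBRR; options L={ -4; -7/2; -13/4; -51/16 } R={ -203/64; -101/32; -25/8; -3; -2; -1; 0 } = -407/128
step 12: add Blue to get RRRRBBBRBRRB; options L={ -4; -7/2; -13/4; -51/16; -407/128 } R={ -203/64; -101/32; -25/8; -3; -2; -1; 0 } = -813/256
step 13: add Blue to get RRRRBBBRBRRBB; options L={ -4; -7/2; -13/4; -51/16; -407/128; -813/256 } R={ -203/64; -101/32; -25/8; -3; -2; -1; 0 } = -1625/512
step 14: add Blue to get RRRRBBBRBRRBBB; options L={ -4; -7/2; -13/4; -51/16; -407/128; -813/256; -1625/512 } R={ -203/64; -101/32; -25/8; -3; -2; -1; 0 } = -3249/1024
step 15: add Red to get RRRRBBBRBRRBBBR; options L={ -4; -7/2; -13/4; -51/16; -407/128; -813/256; -1625/512 } R={ -3249/1024; -203/64; -101/32; -25/8; -3; -2; -1; 0 } = -6499/2048

-6499/2048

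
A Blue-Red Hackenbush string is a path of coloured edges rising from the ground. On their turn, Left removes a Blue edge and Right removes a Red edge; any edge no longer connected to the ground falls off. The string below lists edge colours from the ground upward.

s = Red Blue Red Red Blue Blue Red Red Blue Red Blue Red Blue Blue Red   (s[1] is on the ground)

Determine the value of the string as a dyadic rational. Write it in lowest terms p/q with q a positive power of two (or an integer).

-13139/16384

value_1 [R]  L=[(no moves)]  R=[0]  = -1
value_2 [RB]  L=[-1]  R=[0]  = -1/2
value_3 [RBR]  L=[-1]  R=[-1/2 0]  = -3/4
value_4 [RBRR]  L=[-1]  R=[-3/4 -1/2 0]  = -7/8
value_5 [RBRRB]  L=[-1 -7/8]  R=[-3/4 -1/2 0]  = -13/16
value_6 [RBRRBB]  L=[-1 -7/8 -13/16]  R=[-3/4 -1/2 0]  = -25/32
value_7 [RBRRBBR]  L=[-1 -7/8 -13/16]  R=[-25/32 -3/4 -1/2 0]  = -51/64
value_8 [RBRRBBRR]  L=[-1 -7/8 -13/16]  R=[-51/64 -25/32 -3/4 -1/2 0]  = -103/128
value_9 [RBRRBBRRB]  L=[-1 -7/8 -13/16 -103/128]  R=[-51/64 -25/32 -3/4 -1/2 0]  = -205/256
value_10 [RBRRBBRRBR]  L=[-1 -7/8 -13/16 -103/128]  R=[-205/256 -51/64 -25/32 -3/4 -1/2 0]  = -411/512
value_11 [RBRRBBRRBRB]  L=[-1 -7/8 -13/16 -103/128 -411/512]  R=[-205/256 -51/64 -25/32 -3/4 -1/2 0]  = -821/1024
value_12 [RBRRBBRRBRBR]  L=[-1 -7/8 -13/16 -103/128 -411/512]  R=[-821/1024 -205/256 -51/64 -25/32 -3/4 -1/2 0]  = -1643/2048
value_13 [RBRRBBRRBRBRB]  L=[-1 -7/8 -13/16 -103/128 -411/512 -1643/2048]  R=[-821/1024 -205/256 -51/64 -25/32 -3/4 -1/2 0]  = -3285/4096
value_14 [RBRRBBRRBRBRBB]  L=[-1 -7/8 -13/16 -103/128 -411/512 -1643/2048 -3285/4096]  R=[-821/1024 -205/256 -51/64 -25/32 -3/4 -1/2 0]  = -6569/8192
value_15 [RBRRBBRRBRBRBBR]  L=[-1 -7/8 -13/16 -103/128 -411/512 -1643/2048 -3285/4096]  R=[-6569/8192 -821/1024 -205/256 -51/64 -25/32 -3/4 -1/2 0]  = -13139/16384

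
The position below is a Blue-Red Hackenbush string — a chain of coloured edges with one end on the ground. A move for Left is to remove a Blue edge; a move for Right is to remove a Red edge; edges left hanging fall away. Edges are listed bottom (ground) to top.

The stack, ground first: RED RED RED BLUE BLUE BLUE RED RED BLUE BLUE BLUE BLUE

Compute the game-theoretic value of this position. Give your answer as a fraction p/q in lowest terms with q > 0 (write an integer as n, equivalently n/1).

Recurse on prefixes of the 12-edge string RED RED RED BLUE BLUE BLUE RED RED BLUE BLUE BLUE BLUE:
1 of 12 · R · max L −∞ · min R 0 -> -1
2 of 12 · RR · max L −∞ · min R -1 -> -2
3 of 12 · RRR · max L −∞ · min R -2 -> -3
4 of 12 · RRRB · max L -3 · min R -2 -> -5/2
5 of 12 · RRRBB · max L -5/2 · min R -2 -> -9/4
6 of 12 · RRRBBB · max L -9/4 · min R -2 -> -17/8
7 of 12 · RRRBBBR · max L -9/4 · min R -17/8 -> -35/16
8 of 12 · RRRBBBRR · max L -9/4 · min R -35/16 -> -71/32
9 of 12 · RRRBBBRRB · max L -71/32 · min R -35/16 -> -141/64
10 of 12 · RRRBBBRRBB · max L -141/64 · min R -35/16 -> -281/128
11 of 12 · RRRBBBRRBBB · max L -281/128 · min R -35/16 -> -561/256
12 of 12 · RRRBBBRRBBBB · max L -561/256 · min R -35/16 -> -1121/512

-1121/512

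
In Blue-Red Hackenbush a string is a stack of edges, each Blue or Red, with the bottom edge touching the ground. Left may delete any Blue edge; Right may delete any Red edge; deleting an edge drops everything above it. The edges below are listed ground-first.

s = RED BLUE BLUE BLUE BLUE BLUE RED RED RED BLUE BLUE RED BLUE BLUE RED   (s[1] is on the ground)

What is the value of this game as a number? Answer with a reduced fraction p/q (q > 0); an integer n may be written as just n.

-915/16384

R: Left { ∅ }, Right { 0 } ⇒ simplest -1
RB: Left { -1 }, Right { 0 } ⇒ simplest -1/2
RBB: Left { -1; -1/2 }, Right { 0 } ⇒ simplest -1/4
RBBB: Left { -1; -1/2; -1/4 }, Right { 0 } ⇒ simplest -1/8
RBBBB: Left { -1; -1/2; -1/4; -1/8 }, Right { 0 } ⇒ simplest -1/16
RBBBBB: Left { -1; -1/2; -1/4; -1/8; -1/16 }, Right { 0 } ⇒ simplest -1/32
RBBBBBR: Left { -1; -1/2; -1/4; -1/8; -1/16 }, Right { -1/32; 0 } ⇒ simplest -3/64
RBBBBBRR: Left { -1; -1/2; -1/4; -1/8; -1/16 }, Right { -3/64; -1/32; 0 } ⇒ simplest -7/128
RBBBBBRRR: Left { -1; -1/2; -1/4; -1/8; -1/16 }, Right { -7/128; -3/64; -1/32; 0 } ⇒ simplest -15/256
RBBBBBRRRB: Left { -1; -1/2; -1/4; -1/8; -1/16; -15/256 }, Right { -7/128; -3/64; -1/32; 0 } ⇒ simplest -29/512
RBBBBBRRRBB: Left { -1; -1/2; -1/4; -1/8; -1/16; -15/256; -29/512 }, Right { -7/128; -3/64; -1/32; 0 } ⇒ simplest -57/1024
RBBBBBRRRBBR: Left { -1; -1/2; -1/4; -1/8; -1/16; -15/256; -29/512 }, Right { -57/1024; -7/128; -3/64; -1/32; 0 } ⇒ simplest -115/2048
RBBBBBRRRBBRB: Left { -1; -1/2; -1/4; -1/8; -1/16; -15/256; -29/512; -115/2048 }, Right { -57/1024; -7/128; -3/64; -1/32; 0 } ⇒ simplest -229/4096
RBBBBBRRRBBRBB: Left { -1; -1/2; -1/4; -1/8; -1/16; -15/256; -29/512; -115/2048; -229/4096 }, Right { -57/1024; -7/128; -3/64; -1/32; 0 } ⇒ simplest -457/8192
RBBBBBRRRBBRBBR: Left { -1; -1/2; -1/4; -1/8; -1/16; -15/256; -29/512; -115/2048; -229/4096 }, Right { -457/8192; -57/1024; -7/128; -3/64; -1/32; 0 } ⇒ simplest -915/16384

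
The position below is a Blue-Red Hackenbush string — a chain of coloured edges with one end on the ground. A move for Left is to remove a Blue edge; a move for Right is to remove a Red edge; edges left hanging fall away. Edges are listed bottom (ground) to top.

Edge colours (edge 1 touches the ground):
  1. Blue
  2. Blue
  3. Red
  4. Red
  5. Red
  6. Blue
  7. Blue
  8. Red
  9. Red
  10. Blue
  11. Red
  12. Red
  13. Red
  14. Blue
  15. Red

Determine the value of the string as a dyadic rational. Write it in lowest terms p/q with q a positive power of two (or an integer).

9797/8192

edge 1 of 15 (Blue): { 0 |  } -> 1
edge 2 of 15 (Blue): { 0 1 |  } -> 2
edge 3 of 15 (Red): { 0 1 | 2 } -> 3/2
edge 4 of 15 (Red): { 0 1 | 3/2 2 } -> 5/4
edge 5 of 15 (Red): { 0 1 | 5/4 3/2 2 } -> 9/8
edge 6 of 15 (Blue): { 0 1 9/8 | 5/4 3/2 2 } -> 19/16
edge 7 of 15 (Blue): { 0 1 9/8 19/16 | 5/4 3/2 2 } -> 39/32
edge 8 of 15 (Red): { 0 1 9/8 19/16 | 39/32 5/4 3/2 2 } -> 77/64
edge 9 of 15 (Red): { 0 1 9/8 19/16 | 77/64 39/32 5/4 3/2 2 } -> 153/128
edge 10 of 15 (Blue): { 0 1 9/8 19/16 153/128 | 77/64 39/32 5/4 3/2 2 } -> 307/256
edge 11 of 15 (Red): { 0 1 9/8 19/16 153/128 | 307/256 77/64 39/32 5/4 3/2 2 } -> 613/512
edge 12 of 15 (Red): { 0 1 9/8 19/16 153/128 | 613/512 307/256 77/64 39/32 5/4 3/2 2 } -> 1225/1024
edge 13 of 15 (Red): { 0 1 9/8 19/16 153/128 | 1225/1024 613/512 307/256 77/64 39/32 5/4 3/2 2 } -> 2449/2048
edge 14 of 15 (Blue): { 0 1 9/8 19/16 153/128 2449/2048 | 1225/1024 613/512 307/256 77/64 39/32 5/4 3/2 2 } -> 4899/4096
edge 15 of 15 (Red): { 0 1 9/8 19/16 153/128 2449/2048 | 4899/4096 1225/1024 613/512 307/256 77/64 39/32 5/4 3/2 2 } -> 9797/8192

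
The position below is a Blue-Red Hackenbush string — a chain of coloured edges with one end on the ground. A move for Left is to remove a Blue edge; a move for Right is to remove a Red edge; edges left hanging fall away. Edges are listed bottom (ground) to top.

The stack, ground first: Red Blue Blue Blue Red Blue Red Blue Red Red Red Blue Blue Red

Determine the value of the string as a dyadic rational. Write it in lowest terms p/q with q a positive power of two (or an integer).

-1395/8192

Build v(s[:k]) for k = 1..14, string s = Red Blue Blue Blue Red Blue Red Blue Red Red Red Blue Blue Red.
1 of 14 · R · max L −∞ · min R 0 => -1
2 of 14 · RB · max L -1 · min R 0 => -1/2
3 of 14 · RBB · max L -1/2 · min R 0 => -1/4
4 of 14 · RBBB · max L -1/4 · min R 0 => -1/8
5 of 14 · RBBBR · max L -1/4 · min R -1/8 => -3/16
6 of 14 · RBBBRB · max L -3/16 · min R -1/8 => -5/32
7 of 14 · RBBBRBR · max L -3/16 · min R -5/32 => -11/64
8 of 14 · RBBBRBRB · max L -11/64 · min R -5/32 => -21/128
9 of 14 · RBBBRBRBR · max L -11/64 · min R -21/128 => -43/256
10 of 14 · RBBBRBRBRR · max L -11/64 · min R -43/256 => -87/512
11 of 14 · RBBBRBRBRRR · max L -11/64 · min R -87/512 => -175/1024
12 of 14 · RBBBRBRBRRRB · max L -175/1024 · min R -87/512 => -349/2048
13 of 14 · RBBBRBRBRRRBB · max L -349/2048 · min R -87/512 => -697/4096
14 of 14 · RBBBRBRBRRRBBR · max L -349/2048 · min R -697/4096 => -1395/8192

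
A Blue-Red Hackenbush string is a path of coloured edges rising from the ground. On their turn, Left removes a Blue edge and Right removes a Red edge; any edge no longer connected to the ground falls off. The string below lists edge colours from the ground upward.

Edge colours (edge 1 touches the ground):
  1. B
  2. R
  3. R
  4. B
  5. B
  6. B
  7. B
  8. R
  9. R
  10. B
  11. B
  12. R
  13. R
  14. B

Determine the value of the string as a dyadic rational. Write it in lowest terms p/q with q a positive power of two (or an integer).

Prefix values for B R R B B B B R R B B R R B via {L|R} + simplicity:
v(B) = { 0 | (no moves) } -> 1
v(BR) = { 0 | 1 } -> 1/2
v(BRR) = { 0 | 1/2, 1 } -> 1/4
v(BRRB) = { 0, 1/4 | 1/2, 1 } -> 3/8
v(BRRBB) = { 0, 1/4, 3/8 | 1/2, 1 } -> 7/16
v(BRRBBB) = { 0, 1/4, 3/8, 7/16 | 1/2, 1 } -> 15/32
v(BRRBBBB) = { 0, 1/4, 3/8, 7/16, 15/32 | 1/2, 1 } -> 31/64
v(BRRBBBBR) = { 0, 1/4, 3/8, 7/16, 15/32 | 31/64, 1/2, 1 } -> 61/128
v(BRRBBBBRR) = { 0, 1/4, 3/8, 7/16, 15/32 | 61/128, 31/64, 1/2, 1 } -> 121/256
v(BRRBBBBRRB) = { 0, 1/4, 3/8, 7/16, 15/32, 121/256 | 61/128, 31/64, 1/2, 1 } -> 243/512
v(BRRBBBBRRBB) = { 0, 1/4, 3/8, 7/16, 15/32, 121/256, 243/512 | 61/128, 31/64, 1/2, 1 } -> 487/1024
v(BRRBBBBRRBBR) = { 0, 1/4, 3/8, 7/16, 15/32, 121/256, 243/512 | 487/1024, 61/128, 31/64, 1/2, 1 } -> 973/2048
v(BRRBBBBRRBBRR) = { 0, 1/4, 3/8, 7/16, 15/32, 121/256, 243/512 | 973/2048, 487/1024, 61/128, 31/64, 1/2, 1 } -> 1945/4096
v(BRRBBBBRRBBRRB) = { 0, 1/4, 3/8, 7/16, 15/32, 121/256, 243/512, 1945/4096 | 973/2048, 487/1024, 61/128, 31/64, 1/2, 1 } -> 3891/8192

3891/8192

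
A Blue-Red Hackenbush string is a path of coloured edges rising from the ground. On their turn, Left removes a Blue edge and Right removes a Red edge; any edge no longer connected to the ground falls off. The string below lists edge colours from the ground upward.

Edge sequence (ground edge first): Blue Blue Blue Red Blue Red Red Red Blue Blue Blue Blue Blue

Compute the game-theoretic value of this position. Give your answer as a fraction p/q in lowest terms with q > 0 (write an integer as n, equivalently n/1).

Build val(s[:k]) for k = 1..13, string s = Blue Blue Blue Red Blue Red Red Red Blue Blue Blue Blue Blue.
B: Left { 0 }, Right { (no moves) } gives simplest 1
BB: Left { 0, 1 }, Right { (no moves) } gives simplest 2
BBB: Left { 0, 1, 2 }, Right { (no moves) } gives simplest 3
BBBR: Left { 0, 1, 2 }, Right { 3 } gives simplest 5/2
BBBRB: Left { 0, 1, 2, 5/2 }, Right { 3 } gives simplest 11/4
BBBRBR: Left { 0, 1, 2, 5/2 }, Right { 11/4, 3 } gives simplest 21/8
BBBRBRR: Left { 0, 1, 2, 5/2 }, Right { 21/8, 11/4, 3 } gives simplest 41/16
BBBRBRRR: Left { 0, 1, 2, 5/2 }, Right { 41/16, 21/8, 11/4, 3 } gives simplest 81/32
BBBRBRRRB: Left { 0, 1, 2, 5/2, 81/32 }, Right { 41/16, 21/8, 11/4, 3 } gives simplest 163/64
BBBRBRRRBB: Left { 0, 1, 2, 5/2, 81/32, 163/64 }, Right { 41/16, 21/8, 11/4, 3 } gives simplest 327/128
BBBRBRRRBBB: Left { 0, 1, 2, 5/2, 81/32, 163/64, 327/128 }, Right { 41/16, 21/8, 11/4, 3 } gives simplest 655/256
BBBRBRRRBBBB: Left { 0, 1, 2, 5/2, 81/32, 163/64, 327/128, 655/256 }, Right { 41/16, 21/8, 11/4, 3 } gives simplest 1311/512
BBBRBRRRBBBBB: Left { 0, 1, 2, 5/2, 81/32, 163/64, 327/128, 655/256, 1311/512 }, Right { 41/16, 21/8, 11/4, 3 } gives simplest 2623/1024

2623/1024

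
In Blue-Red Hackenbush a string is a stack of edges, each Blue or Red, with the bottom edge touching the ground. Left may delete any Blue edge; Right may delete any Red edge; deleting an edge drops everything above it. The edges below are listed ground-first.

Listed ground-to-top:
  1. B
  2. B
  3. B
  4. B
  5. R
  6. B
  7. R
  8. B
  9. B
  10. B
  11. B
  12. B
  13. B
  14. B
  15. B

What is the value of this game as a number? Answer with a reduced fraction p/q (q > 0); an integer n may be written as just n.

1 of 15 · B · max L 0 · min R +∞ ⇒ 1
2 of 15 · BB · max L 1 · min R +∞ ⇒ 2
3 of 15 · BBB · max L 2 · min R +∞ ⇒ 3
4 of 15 · BBBB · max L 3 · min R +∞ ⇒ 4
5 of 15 · BBBBR · max L 3 · min R 4 ⇒ 7/2
6 of 15 · BBBBRB · max L 7/2 · min R 4 ⇒ 15/4
7 of 15 · BBBBRBR · max L 7/2 · min R 15/4 ⇒ 29/8
8 of 15 · BBBBRBRB · max L 29/8 · min R 15/4 ⇒ 59/16
9 of 15 · BBBBRBRBB · max L 59/16 · min R 15/4 ⇒ 119/32
10 of 15 · BBBBRBRBBB · max L 119/32 · min R 15/4 ⇒ 239/64
11 of 15 · BBBBRBRBBBB · max L 239/64 · min R 15/4 ⇒ 479/128
12 of 15 · BBBBRBRBBBBB · max L 479/128 · min R 15/4 ⇒ 959/256
13 of 15 · BBBBRBRBBBBBB · max L 959/256 · min R 15/4 ⇒ 1919/512
14 of 15 · BBBBRBRBBBBBBB · max L 1919/512 · min R 15/4 ⇒ 3839/1024
15 of 15 · BBBBRBRBBBBBBBB · max L 3839/1024 · min R 15/4 ⇒ 7679/2048

7679/2048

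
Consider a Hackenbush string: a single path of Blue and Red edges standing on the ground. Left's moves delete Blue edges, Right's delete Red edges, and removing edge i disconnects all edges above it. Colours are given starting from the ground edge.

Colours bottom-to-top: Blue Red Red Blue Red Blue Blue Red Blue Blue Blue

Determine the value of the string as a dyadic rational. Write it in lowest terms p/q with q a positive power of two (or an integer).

367/1024

Recurse on prefixes of the 11-edge string Blue Red Red Blue Red Blue Blue Red Blue Blue Blue:
val_1 [B]  L=[0]  R=[]  — 1
val_2 [BR]  L=[0]  R=[1]  — 1/2
val_3 [BRR]  L=[0]  R=[1/2,1]  — 1/4
val_4 [BRRB]  L=[0,1/4]  R=[1/2,1]  — 3/8
val_5 [BRRBR]  L=[0,1/4]  R=[3/8,1/2,1]  — 5/16
val_6 [BRRBRB]  L=[0,1/4,5/16]  R=[3/8,1/2,1]  — 11/32
val_7 [BRRBRBB]  L=[0,1/4,5/16,11/32]  R=[3/8,1/2,1]  — 23/64
val_8 [BRRBRBBR]  L=[0,1/4,5/16,11/32]  R=[23/64,3/8,1/2,1]  — 45/128
val_9 [BRRBRBBRB]  L=[0,1/4,5/16,11/32,45/128]  R=[23/64,3/8,1/2,1]  — 91/256
val_10 [BRRBRBBRBB]  L=[0,1/4,5/16,11/32,45/128,91/256]  R=[23/64,3/8,1/2,1]  — 183/512
val_11 [BRRBRBBRBBB]  L=[0,1/4,5/16,11/32,45/128,91/256,183/512]  R=[23/64,3/8,1/2,1]  — 367/1024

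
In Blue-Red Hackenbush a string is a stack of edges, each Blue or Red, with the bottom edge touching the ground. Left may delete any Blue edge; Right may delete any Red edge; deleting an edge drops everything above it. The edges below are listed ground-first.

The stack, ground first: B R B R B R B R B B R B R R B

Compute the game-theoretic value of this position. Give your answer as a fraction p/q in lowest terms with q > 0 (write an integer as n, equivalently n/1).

10963/16384

edge 1 of 15 (B): { 0 | none } so 1
edge 2 of 15 (R): { 0 | 1 } so 1/2
edge 3 of 15 (B): { 0,1/2 | 1 } so 3/4
edge 4 of 15 (R): { 0,1/2 | 3/4,1 } so 5/8
edge 5 of 15 (B): { 0,1/2,5/8 | 3/4,1 } so 11/16
edge 6 of 15 (R): { 0,1/2,5/8 | 11/16,3/4,1 } so 21/32
edge 7 of 15 (B): { 0,1/2,5/8,21/32 | 11/16,3/4,1 } so 43/64
edge 8 of 15 (R): { 0,1/2,5/8,21/32 | 43/64,11/16,3/4,1 } so 85/128
edge 9 of 15 (B): { 0,1/2,5/8,21/32,85/128 | 43/64,11/16,3/4,1 } so 171/256
edge 10 of 15 (B): { 0,1/2,5/8,21/32,85/128,171/256 | 43/64,11/16,3/4,1 } so 343/512
edge 11 of 15 (R): { 0,1/2,5/8,21/32,85/128,171/256 | 343/512,43/64,11/16,3/4,1 } so 685/1024
edge 12 of 15 (B): { 0,1/2,5/8,21/32,85/128,171/256,685/1024 | 343/512,43/64,11/16,3/4,1 } so 1371/2048
edge 13 of 15 (R): { 0,1/2,5/8,21/32,85/128,171/256,685/1024 | 1371/2048,343/512,43/64,11/16,3/4,1 } so 2741/4096
edge 14 of 15 (R): { 0,1/2,5/8,21/32,85/128,171/256,685/1024 | 2741/4096,1371/2048,343/512,43/64,11/16,3/4,1 } so 5481/8192
edge 15 of 15 (B): { 0,1/2,5/8,21/32,85/128,171/256,685/1024,5481/8192 | 2741/4096,1371/2048,343/512,43/64,11/16,3/4,1 } so 10963/16384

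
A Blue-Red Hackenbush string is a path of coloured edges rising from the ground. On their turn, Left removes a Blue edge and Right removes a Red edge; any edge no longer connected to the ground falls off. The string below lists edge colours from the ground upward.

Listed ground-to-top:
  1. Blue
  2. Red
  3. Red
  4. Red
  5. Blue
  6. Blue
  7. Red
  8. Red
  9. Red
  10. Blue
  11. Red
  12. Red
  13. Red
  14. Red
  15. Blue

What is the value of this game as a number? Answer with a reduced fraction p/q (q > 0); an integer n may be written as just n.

3139/16384

B: Left { 0 }, Right { — } — simplest 1
BR: Left { 0 }, Right { 1 } — simplest 1/2
BRR: Left { 0 }, Right { 1/2, 1 } — simplest 1/4
BRRR: Left { 0 }, Right { 1/4, 1/2, 1 } — simplest 1/8
BRRRB: Left { 0, 1/8 }, Right { 1/4, 1/2, 1 } — simplest 3/16
BRRRBB: Left { 0, 1/8, 3/16 }, Right { 1/4, 1/2, 1 } — simplest 7/32
BRRRBBR: Left { 0, 1/8, 3/16 }, Right { 7/32, 1/4, 1/2, 1 } — simplest 13/64
BRRRBBRR: Left { 0, 1/8, 3/16 }, Right { 13/64, 7/32, 1/4, 1/2, 1 } — simplest 25/128
BRRRBBRRR: Left { 0, 1/8, 3/16 }, Right { 25/128, 13/64, 7/32, 1/4, 1/2, 1 } — simplest 49/256
BRRRBBRRRB: Left { 0, 1/8, 3/16, 49/256 }, Right { 25/128, 13/64, 7/32, 1/4, 1/2, 1 } — simplest 99/512
BRRRBBRRRBR: Left { 0, 1/8, 3/16, 49/256 }, Right { 99/512, 25/128, 13/64, 7/32, 1/4, 1/2, 1 } — simplest 197/1024
BRRRBBRRRBRR: Left { 0, 1/8, 3/16, 49/256 }, Right { 197/1024, 99/512, 25/128, 13/64, 7/32, 1/4, 1/2, 1 } — simplest 393/2048
BRRRBBRRRBRRR: Left { 0, 1/8, 3/16, 49/256 }, Right { 393/2048, 197/1024, 99/512, 25/128, 13/64, 7/32, 1/4, 1/2, 1 } — simplest 785/4096
BRRRBBRRRBRRRR: Left { 0, 1/8, 3/16, 49/256 }, Right { 785/4096, 393/2048, 197/1024, 99/512, 25/128, 13/64, 7/32, 1/4, 1/2, 1 } — simplest 1569/8192
BRRRBBRRRBRRRRB: Left { 0, 1/8, 3/16, 49/256, 1569/8192 }, Right { 785/4096, 393/2048, 197/1024, 99/512, 25/128, 13/64, 7/32, 1/4, 1/2, 1 } — simplest 3139/16384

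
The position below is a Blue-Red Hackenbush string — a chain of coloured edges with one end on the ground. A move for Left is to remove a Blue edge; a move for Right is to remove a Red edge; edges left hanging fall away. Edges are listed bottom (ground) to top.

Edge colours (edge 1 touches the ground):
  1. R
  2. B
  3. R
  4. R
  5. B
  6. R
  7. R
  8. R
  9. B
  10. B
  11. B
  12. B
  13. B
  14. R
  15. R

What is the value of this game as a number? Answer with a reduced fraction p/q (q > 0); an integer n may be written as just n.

-14087/16384

1 of 15 · R · max L −∞ · min R 0 => -1
2 of 15 · RB · max L -1 · min R 0 => -1/2
3 of 15 · RBR · max L -1 · min R -1/2 => -3/4
4 of 15 · RBRR · max L -1 · min R -3/4 => -7/8
5 of 15 · RBRRB · max L -7/8 · min R -3/4 => -13/16
6 of 15 · RBRRBR · max L -7/8 · min R -13/16 => -27/32
7 of 15 · RBRRBRR · max L -7/8 · min R -27/32 => -55/64
8 of 15 · RBRRBRRR · max L -7/8 · min R -55/64 => -111/128
9 of 15 · RBRRBRRRB · max L -111/128 · min R -55/64 => -221/256
10 of 15 · RBRRBRRRBB · max L -221/256 · min R -55/64 => -441/512
11 of 15 · RBRRBRRRBBB · max L -441/512 · min R -55/64 => -881/1024
12 of 15 · RBRRBRRRBBBB · max L -881/1024 · min R -55/64 => -1761/2048
13 of 15 · RBRRBRRRBBBBB · max L -1761/2048 · min R -55/64 => -3521/4096
14 of 15 · RBRRBRRRBBBBBR · max L -1761/2048 · min R -3521/4096 => -7043/8192
15 of 15 · RBRRBRRRBBBBBRR · max L -1761/2048 · min R -7043/8192 => -14087/16384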